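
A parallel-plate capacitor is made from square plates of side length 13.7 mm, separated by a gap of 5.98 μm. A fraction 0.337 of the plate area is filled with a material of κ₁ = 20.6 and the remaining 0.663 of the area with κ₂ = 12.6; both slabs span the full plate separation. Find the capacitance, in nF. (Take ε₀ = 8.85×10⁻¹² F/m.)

C ≈ 4.25 nF

A = (13.7 mm)² = 1.88×10⁻⁴ m².
Side-by-side slabs ⇒ two capacitors in parallel, each spanning the full gap.
C₁ = κ₁ε₀A₁/d = 20.6 × 8.85×10⁻¹² × 6.33×10⁻⁵ / 5.98×10⁻⁶ = 1.93×10⁻⁹ F.
C₂ = κ₂ε₀A₂/d = 12.6 × 8.85×10⁻¹² × 1.24×10⁻⁴ / 5.98×10⁻⁶ = 2.32×10⁻⁹ F.
C = C₁ + C₂ = 4.25×10⁻⁹ F.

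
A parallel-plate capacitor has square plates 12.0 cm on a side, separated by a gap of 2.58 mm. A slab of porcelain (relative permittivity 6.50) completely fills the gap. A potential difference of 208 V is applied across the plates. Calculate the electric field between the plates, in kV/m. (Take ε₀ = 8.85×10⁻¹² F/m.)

E ≈ 80.6 kV/m

E = V/d = 208 / 2.58×10⁻³ = 8.06×10⁴ V/m.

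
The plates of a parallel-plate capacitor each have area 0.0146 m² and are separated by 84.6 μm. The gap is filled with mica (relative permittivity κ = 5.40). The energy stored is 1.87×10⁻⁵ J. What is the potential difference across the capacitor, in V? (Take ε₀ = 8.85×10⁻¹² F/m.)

67.3 V

C = κε₀A/d = 5.40 × 8.85×10⁻¹² × 1.46×10⁻² / 8.46×10⁻⁵ = 8.25×10⁻⁹ F.
V = √(2U/C) = √(2 × 1.87×10⁻⁵ / 8.25×10⁻⁹) = 67.3 V.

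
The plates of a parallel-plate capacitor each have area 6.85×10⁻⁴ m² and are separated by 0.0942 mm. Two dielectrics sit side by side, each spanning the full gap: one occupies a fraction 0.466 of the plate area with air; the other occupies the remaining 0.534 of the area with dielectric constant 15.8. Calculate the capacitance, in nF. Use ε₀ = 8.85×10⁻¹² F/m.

Side-by-side slabs ⇒ two capacitors in parallel, each spanning the full gap.
C₁ = κ₁ε₀A₁/d = 1.00 × 8.85×10⁻¹² × 3.19×10⁻⁴ / 9.42×10⁻⁵ = 3.00×10⁻¹¹ F.
C₂ = κ₂ε₀A₂/d = 15.8 × 8.85×10⁻¹² × 3.66×10⁻⁴ / 9.42×10⁻⁵ = 5.43×10⁻¹⁰ F.
C = C₁ + C₂ = 5.73×10⁻¹⁰ F.

C ≈ 0.573 nF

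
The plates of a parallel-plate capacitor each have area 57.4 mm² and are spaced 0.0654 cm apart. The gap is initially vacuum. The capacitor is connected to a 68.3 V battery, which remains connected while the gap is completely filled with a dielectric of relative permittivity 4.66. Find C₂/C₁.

C₂/C₁ ≈ 4.66

C = κε₀A/d scales with κ, so C₂/C₁ = κ = 4.66.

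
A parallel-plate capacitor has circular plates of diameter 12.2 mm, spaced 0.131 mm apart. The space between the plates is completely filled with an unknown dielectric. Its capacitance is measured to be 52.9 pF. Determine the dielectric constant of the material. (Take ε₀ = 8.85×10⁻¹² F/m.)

A = π(12.2/2 mm)² = 1.17×10⁻⁴ m².
κ = Cd/(ε₀A) = 5.29×10⁻¹¹ × 1.31×10⁻⁴ / (8.85×10⁻¹² × 1.17×10⁻⁴) = 6.70.

6.70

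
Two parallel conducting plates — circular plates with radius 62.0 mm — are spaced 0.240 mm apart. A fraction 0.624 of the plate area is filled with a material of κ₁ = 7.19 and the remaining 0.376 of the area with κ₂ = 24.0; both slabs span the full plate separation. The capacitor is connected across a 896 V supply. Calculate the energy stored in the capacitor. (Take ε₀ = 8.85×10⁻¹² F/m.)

A = π(62.0 mm)² = 1.21×10⁻² m².
Side-by-side slabs ⇒ two capacitors in parallel, each spanning the full gap.
C₁ = κ₁ε₀A₁/d = 7.19 × 8.85×10⁻¹² × 7.54×10⁻³ / 2.40×10⁻⁴ = 2.00×10⁻⁹ F.
C₂ = κ₂ε₀A₂/d = 24.0 × 8.85×10⁻¹² × 4.54×10⁻³ / 2.40×10⁻⁴ = 4.02×10⁻⁹ F.
C = C₁ + C₂ = 6.02×10⁻⁹ F.
U = ½CV² = ½ × 6.02×10⁻⁹ × (896)² = 2.42×10⁻³ J.

2.42 mJ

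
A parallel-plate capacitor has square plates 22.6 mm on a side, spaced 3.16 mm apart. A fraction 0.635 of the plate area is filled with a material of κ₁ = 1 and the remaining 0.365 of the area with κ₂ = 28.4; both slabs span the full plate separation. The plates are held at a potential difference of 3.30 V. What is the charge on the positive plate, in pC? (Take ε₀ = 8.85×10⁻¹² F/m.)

51.9 pC

A = (22.6 mm)² = 5.11×10⁻⁴ m².
Side-by-side slabs ⇒ two capacitors in parallel, each spanning the full gap.
C₁ = κ₁ε₀A₁/d = 1.00 × 8.85×10⁻¹² × 3.24×10⁻⁴ / 3.16×10⁻³ = 9.08×10⁻¹³ F.
C₂ = κ₂ε₀A₂/d = 28.4 × 8.85×10⁻¹² × 1.86×10⁻⁴ / 3.16×10⁻³ = 1.48×10⁻¹¹ F.
C = C₁ + C₂ = 1.57×10⁻¹¹ F.
Q = CV = 1.57×10⁻¹¹ × 3.30 = 5.19×10⁻¹¹ C.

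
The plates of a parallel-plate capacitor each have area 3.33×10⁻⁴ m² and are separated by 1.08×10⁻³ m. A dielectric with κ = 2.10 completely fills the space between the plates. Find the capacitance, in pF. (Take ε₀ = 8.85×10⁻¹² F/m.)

C = κε₀A/d = 2.10 × 8.85×10⁻¹² × 3.33×10⁻⁴ / 1.08×10⁻³ = 5.73×10⁻¹² F.

5.73 pF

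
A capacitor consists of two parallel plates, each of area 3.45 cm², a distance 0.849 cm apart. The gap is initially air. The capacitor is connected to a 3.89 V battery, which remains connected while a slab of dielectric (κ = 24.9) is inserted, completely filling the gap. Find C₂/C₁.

24.9

C = κε₀A/d scales with κ, so C₂/C₁ = κ = 24.9.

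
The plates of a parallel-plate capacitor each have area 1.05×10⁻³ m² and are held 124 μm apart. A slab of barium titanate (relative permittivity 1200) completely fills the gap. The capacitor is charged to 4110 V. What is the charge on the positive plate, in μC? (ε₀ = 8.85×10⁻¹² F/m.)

370 μC

C = κε₀A/d = 1200 × 8.85×10⁻¹² × 1.05×10⁻³ / 1.24×10⁻⁴ = 8.99×10⁻⁸ F.
Q = CV = 8.99×10⁻⁸ × 4110 = 3.70×10⁻⁴ C.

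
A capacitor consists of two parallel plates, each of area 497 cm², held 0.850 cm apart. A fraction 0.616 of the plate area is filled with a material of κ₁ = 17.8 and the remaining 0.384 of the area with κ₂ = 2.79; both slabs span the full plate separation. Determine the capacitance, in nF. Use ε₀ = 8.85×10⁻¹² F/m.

A = 497 cm² = 4.97×10⁻² m².
Side-by-side slabs ⇒ two capacitors in parallel, each spanning the full gap.
C₁ = κ₁ε₀A₁/d = 17.8 × 8.85×10⁻¹² × 3.06×10⁻² / 8.50×10⁻³ = 5.67×10⁻¹⁰ F.
C₂ = κ₂ε₀A₂/d = 2.79 × 8.85×10⁻¹² × 1.91×10⁻² / 8.50×10⁻³ = 5.54×10⁻¹¹ F.
C = C₁ + C₂ = 6.23×10⁻¹⁰ F.

0.623 nF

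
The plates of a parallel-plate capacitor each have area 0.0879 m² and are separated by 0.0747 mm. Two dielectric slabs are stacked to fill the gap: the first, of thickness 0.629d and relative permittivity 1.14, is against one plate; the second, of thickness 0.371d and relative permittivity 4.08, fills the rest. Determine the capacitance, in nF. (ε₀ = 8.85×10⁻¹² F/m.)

Stacked slabs ⇒ two capacitors in series, each with the full plate area.
C₁ = κ₁ε₀A/d₁ = 1.14 × 8.85×10⁻¹² × 8.79×10⁻² / 4.70×10⁻⁵ = 1.89×10⁻⁸ F.
C₂ = κ₂ε₀A/d₂ = 4.08 × 8.85×10⁻¹² × 8.79×10⁻² / 2.77×10⁻⁵ = 1.15×10⁻⁷ F.
C = (1/C₁ + 1/C₂)⁻¹ = 1.62×10⁻⁸ F.

C ≈ 16.2 nF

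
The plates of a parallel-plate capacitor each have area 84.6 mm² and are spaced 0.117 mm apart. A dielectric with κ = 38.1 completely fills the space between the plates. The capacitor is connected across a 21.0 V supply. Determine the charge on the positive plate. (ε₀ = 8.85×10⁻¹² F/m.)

5.12 nC

A = 84.6 mm² = 8.46×10⁻⁵ m².
C = κε₀A/d = 38.1 × 8.85×10⁻¹² × 8.46×10⁻⁵ / 1.17×10⁻⁴ = 2.44×10⁻¹⁰ F.
Q = CV = 2.44×10⁻¹⁰ × 21.0 = 5.12×10⁻⁹ C.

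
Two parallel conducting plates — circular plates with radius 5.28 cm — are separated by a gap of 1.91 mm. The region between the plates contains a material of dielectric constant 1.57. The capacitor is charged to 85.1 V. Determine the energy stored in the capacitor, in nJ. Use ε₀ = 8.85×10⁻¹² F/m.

U ≈ 231 nJ

A = π(5.28 cm)² = 8.76×10⁻³ m².
C = κε₀A/d = 1.57 × 8.85×10⁻¹² × 8.76×10⁻³ / 1.91×10⁻³ = 6.37×10⁻¹¹ F.
U = ½CV² = ½ × 6.37×10⁻¹¹ × (85.1)² = 2.31×10⁻⁷ J.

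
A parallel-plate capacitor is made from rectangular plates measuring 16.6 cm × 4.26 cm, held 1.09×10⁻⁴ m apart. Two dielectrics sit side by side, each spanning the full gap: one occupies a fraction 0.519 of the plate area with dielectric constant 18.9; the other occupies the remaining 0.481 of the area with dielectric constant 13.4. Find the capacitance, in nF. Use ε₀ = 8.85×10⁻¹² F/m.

A = 16.6 × 4.26 cm² = 7.07×10⁻³ m².
Side-by-side slabs ⇒ two capacitors in parallel, each spanning the full gap.
C₁ = κ₁ε₀A₁/d = 18.9 × 8.85×10⁻¹² × 3.67×10⁻³ / 1.09×10⁻⁴ = 5.63×10⁻⁹ F.
C₂ = κ₂ε₀A₂/d = 13.4 × 8.85×10⁻¹² × 3.40×10⁻³ / 1.09×10⁻⁴ = 3.70×10⁻⁹ F.
C = C₁ + C₂ = 9.33×10⁻⁹ F.

9.33 nF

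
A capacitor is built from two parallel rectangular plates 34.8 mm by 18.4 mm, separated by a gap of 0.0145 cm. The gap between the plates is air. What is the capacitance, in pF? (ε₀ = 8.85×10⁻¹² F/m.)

A = 34.8 × 18.4 mm² = 6.40×10⁻⁴ m².
C = ε₀A/d = 8.85×10⁻¹² × 6.40×10⁻⁴ / 1.45×10⁻⁴ = 3.91×10⁻¹¹ F.

39.1 pF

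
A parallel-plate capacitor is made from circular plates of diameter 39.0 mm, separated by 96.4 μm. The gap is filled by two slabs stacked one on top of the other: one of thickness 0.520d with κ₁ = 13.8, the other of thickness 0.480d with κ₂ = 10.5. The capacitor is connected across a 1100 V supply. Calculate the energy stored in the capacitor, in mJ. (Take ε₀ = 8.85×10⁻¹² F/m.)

A = π(39.0/2 mm)² = 1.19×10⁻³ m².
Stacked slabs ⇒ two capacitors in series, each with the full plate area.
C₁ = κ₁ε₀A/d₁ = 13.8 × 8.85×10⁻¹² × 1.19×10⁻³ / 5.01×10⁻⁵ = 2.91×10⁻⁹ F.
C₂ = κ₂ε₀A/d₂ = 10.5 × 8.85×10⁻¹² × 1.19×10⁻³ / 4.63×10⁻⁵ = 2.40×10⁻⁹ F.
C = (1/C₁ + 1/C₂)⁻¹ = 1.32×10⁻⁹ F.
U = ½CV² = ½ × 1.32×10⁻⁹ × (1100)² = 7.96×10⁻⁴ J.

U ≈ 0.796 mJ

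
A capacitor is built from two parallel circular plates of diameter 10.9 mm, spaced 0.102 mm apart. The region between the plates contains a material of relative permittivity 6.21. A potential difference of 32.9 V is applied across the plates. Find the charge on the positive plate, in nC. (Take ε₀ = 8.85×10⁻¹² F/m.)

Q ≈ 1.65 nC

A = π(10.9/2 mm)² = 9.33×10⁻⁵ m².
C = κε₀A/d = 6.21 × 8.85×10⁻¹² × 9.33×10⁻⁵ / 1.02×10⁻⁴ = 5.03×10⁻¹¹ F.
Q = CV = 5.03×10⁻¹¹ × 32.9 = 1.65×10⁻⁹ C.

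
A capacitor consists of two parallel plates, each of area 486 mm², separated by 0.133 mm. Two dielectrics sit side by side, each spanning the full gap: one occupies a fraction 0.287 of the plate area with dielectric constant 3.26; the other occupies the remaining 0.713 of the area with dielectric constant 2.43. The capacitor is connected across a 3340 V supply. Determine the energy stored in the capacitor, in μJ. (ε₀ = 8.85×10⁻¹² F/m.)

A = 486 mm² = 4.86×10⁻⁴ m².
Side-by-side slabs ⇒ two capacitors in parallel, each spanning the full gap.
C₁ = κ₁ε₀A₁/d = 3.26 × 8.85×10⁻¹² × 1.39×10⁻⁴ / 1.33×10⁻⁴ = 3.03×10⁻¹¹ F.
C₂ = κ₂ε₀A₂/d = 2.43 × 8.85×10⁻¹² × 3.47×10⁻⁴ / 1.33×10⁻⁴ = 5.60×10⁻¹¹ F.
C = C₁ + C₂ = 8.63×10⁻¹¹ F.
U = ½CV² = ½ × 8.63×10⁻¹¹ × (3340)² = 4.81×10⁻⁴ J.

481 μJ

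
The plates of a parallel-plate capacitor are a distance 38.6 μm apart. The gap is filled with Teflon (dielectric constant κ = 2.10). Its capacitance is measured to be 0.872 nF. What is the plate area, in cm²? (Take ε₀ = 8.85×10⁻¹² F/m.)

A = Cd/(κε₀) = 8.72×10⁻¹⁰ × 3.86×10⁻⁵ / (2.10 × 8.85×10⁻¹²) = 1.81×10⁻³ m².

A ≈ 18.1 cm²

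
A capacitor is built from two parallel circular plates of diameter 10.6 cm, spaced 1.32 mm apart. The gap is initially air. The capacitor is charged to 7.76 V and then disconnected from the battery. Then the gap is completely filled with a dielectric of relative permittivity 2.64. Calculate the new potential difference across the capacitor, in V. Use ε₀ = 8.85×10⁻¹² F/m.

2.94 V

A = π(10.6/2 cm)² = 8.82×10⁻³ m².
Initially C₁ = ε₀A/d = 8.85×10⁻¹² × 8.82×10⁻³ / 1.32×10⁻³ = 5.92×10⁻¹¹ F.
V₁ = 7.76 V.
Isolated ⇒ Q is held fixed. C₂ = 2.64 C₁ and V = Q/C, so V₂/V₁ = C₁/C₂ = 0.379.
V₂ = 0.379 × 7.76 = 2.94 V.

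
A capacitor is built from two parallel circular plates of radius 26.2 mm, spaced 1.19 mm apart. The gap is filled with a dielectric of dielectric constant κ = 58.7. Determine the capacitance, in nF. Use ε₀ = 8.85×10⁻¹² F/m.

0.941 nF

A = π(26.2 mm)² = 2.16×10⁻³ m².
C = κε₀A/d = 58.7 × 8.85×10⁻¹² × 2.16×10⁻³ / 1.19×10⁻³ = 9.41×10⁻¹⁰ F.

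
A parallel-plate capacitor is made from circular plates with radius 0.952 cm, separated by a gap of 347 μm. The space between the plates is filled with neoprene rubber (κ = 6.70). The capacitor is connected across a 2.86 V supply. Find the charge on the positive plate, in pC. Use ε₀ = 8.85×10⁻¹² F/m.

139 pC

A = π(0.952 cm)² = 2.85×10⁻⁴ m².
C = κε₀A/d = 6.70 × 8.85×10⁻¹² × 2.85×10⁻⁴ / 3.47×10⁻⁴ = 4.87×10⁻¹¹ F.
Q = CV = 4.87×10⁻¹¹ × 2.86 = 1.39×10⁻¹⁰ C.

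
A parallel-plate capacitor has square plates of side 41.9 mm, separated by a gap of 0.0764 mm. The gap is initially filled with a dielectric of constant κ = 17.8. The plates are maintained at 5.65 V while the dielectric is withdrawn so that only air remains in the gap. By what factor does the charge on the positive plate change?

Battery connected ⇒ V is held fixed.
C₂ = 0.0562 C₁ and Q = CV, so Q₂/Q₁ = C₂/C₁ = 0.0562.

0.0562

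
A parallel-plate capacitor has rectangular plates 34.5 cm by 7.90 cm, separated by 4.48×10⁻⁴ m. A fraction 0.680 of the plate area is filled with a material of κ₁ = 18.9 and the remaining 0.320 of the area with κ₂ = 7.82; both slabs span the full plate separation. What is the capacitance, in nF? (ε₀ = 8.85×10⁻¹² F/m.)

C ≈ 8.27 nF

A = 34.5 × 7.90 cm² = 2.73×10⁻² m².
Side-by-side slabs ⇒ two capacitors in parallel, each spanning the full gap.
C₁ = κ₁ε₀A₁/d = 18.9 × 8.85×10⁻¹² × 1.85×10⁻² / 4.48×10⁻⁴ = 6.92×10⁻⁹ F.
C₂ = κ₂ε₀A₂/d = 7.82 × 8.85×10⁻¹² × 8.72×10⁻³ / 4.48×10⁻⁴ = 1.35×10⁻⁹ F.
C = C₁ + C₂ = 8.27×10⁻⁹ F.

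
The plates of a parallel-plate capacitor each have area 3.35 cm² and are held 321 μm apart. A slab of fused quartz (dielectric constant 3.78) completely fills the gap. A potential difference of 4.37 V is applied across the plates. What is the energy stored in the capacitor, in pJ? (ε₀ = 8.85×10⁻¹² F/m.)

A = 3.35 cm² = 3.35×10⁻⁴ m².
C = κε₀A/d = 3.78 × 8.85×10⁻¹² × 3.35×10⁻⁴ / 3.21×10⁻⁴ = 3.49×10⁻¹¹ F.
U = ½CV² = ½ × 3.49×10⁻¹¹ × (4.37)² = 3.33×10⁻¹⁰ J.

U ≈ 333 pJ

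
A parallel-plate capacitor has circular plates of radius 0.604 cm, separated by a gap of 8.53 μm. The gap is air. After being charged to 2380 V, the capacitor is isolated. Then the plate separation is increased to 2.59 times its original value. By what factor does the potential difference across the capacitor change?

2.59

Isolated ⇒ Q is held fixed.
C₂ = 0.386 C₁ and V = Q/C, so V₂/V₁ = C₁/C₂ = 2.59.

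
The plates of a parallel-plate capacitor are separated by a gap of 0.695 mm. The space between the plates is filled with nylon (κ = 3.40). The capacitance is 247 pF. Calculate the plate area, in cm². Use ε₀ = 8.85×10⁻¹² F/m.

A = Cd/(κε₀) = 2.47×10⁻¹⁰ × 6.95×10⁻⁴ / (3.40 × 8.85×10⁻¹²) = 5.71×10⁻³ m².

A ≈ 57.1 cm²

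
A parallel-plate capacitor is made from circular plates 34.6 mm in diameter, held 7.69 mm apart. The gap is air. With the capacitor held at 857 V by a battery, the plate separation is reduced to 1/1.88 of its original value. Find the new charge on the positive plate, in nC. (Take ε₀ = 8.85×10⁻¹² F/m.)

Q ≈ 1.74 nC

A = π(34.6/2 mm)² = 9.40×10⁻⁴ m².
Initially C₁ = ε₀A/d = 8.85×10⁻¹² × 9.40×10⁻⁴ / 7.69×10⁻³ = 1.08×10⁻¹² F.
Q₁ = 9.27×10⁻¹⁰ C.
Battery connected ⇒ V is held fixed. C₂ = 1.88 C₁ and Q = CV, so Q₂/Q₁ = C₂/C₁ = 1.88.
Q₂ = 1.88 × 9.27×10⁻¹⁰ = 1.74×10⁻⁹ C.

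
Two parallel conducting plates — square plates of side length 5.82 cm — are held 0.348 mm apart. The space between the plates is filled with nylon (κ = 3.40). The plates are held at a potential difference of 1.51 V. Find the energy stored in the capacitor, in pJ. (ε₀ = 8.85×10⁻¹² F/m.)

A = (5.82 cm)² = 3.39×10⁻³ m².
C = κε₀A/d = 3.40 × 8.85×10⁻¹² × 3.39×10⁻³ / 3.48×10⁻⁴ = 2.93×10⁻¹⁰ F.
U = ½CV² = ½ × 2.93×10⁻¹⁰ × (1.51)² = 3.34×10⁻¹⁰ J.

334 pJ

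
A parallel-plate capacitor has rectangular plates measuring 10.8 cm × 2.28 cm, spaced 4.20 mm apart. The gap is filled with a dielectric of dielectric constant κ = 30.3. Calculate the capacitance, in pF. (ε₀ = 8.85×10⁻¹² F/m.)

C ≈ 157 pF

A = 10.8 × 2.28 cm² = 2.46×10⁻³ m².
C = κε₀A/d = 30.3 × 8.85×10⁻¹² × 2.46×10⁻³ / 4.20×10⁻³ = 1.57×10⁻¹⁰ F.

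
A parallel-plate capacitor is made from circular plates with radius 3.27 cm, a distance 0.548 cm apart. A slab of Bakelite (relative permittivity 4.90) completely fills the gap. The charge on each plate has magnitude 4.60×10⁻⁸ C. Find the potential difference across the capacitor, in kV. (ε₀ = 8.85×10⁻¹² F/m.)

V ≈ 1.73 kV

A = π(3.27 cm)² = 3.36×10⁻³ m².
C = κε₀A/d = 4.90 × 8.85×10⁻¹² × 3.36×10⁻³ / 5.48×10⁻³ = 2.66×10⁻¹¹ F.
V = Q/C = 4.60×10⁻⁸ / 2.66×10⁻¹¹ = 1.73×10³ V.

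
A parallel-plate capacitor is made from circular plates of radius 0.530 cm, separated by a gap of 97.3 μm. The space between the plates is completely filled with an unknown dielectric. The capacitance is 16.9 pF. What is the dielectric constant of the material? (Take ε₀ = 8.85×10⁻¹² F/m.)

A = π(0.530 cm)² = 8.82×10⁻⁵ m².
κ = Cd/(ε₀A) = 1.69×10⁻¹¹ × 9.73×10⁻⁵ / (8.85×10⁻¹² × 8.82×10⁻⁵) = 2.11.

2.11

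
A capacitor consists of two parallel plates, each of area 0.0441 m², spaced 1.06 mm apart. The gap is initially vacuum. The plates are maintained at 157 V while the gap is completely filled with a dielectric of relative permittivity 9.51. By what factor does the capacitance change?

C = κε₀A/d scales with κ, so C₂/C₁ = κ = 9.51.

9.51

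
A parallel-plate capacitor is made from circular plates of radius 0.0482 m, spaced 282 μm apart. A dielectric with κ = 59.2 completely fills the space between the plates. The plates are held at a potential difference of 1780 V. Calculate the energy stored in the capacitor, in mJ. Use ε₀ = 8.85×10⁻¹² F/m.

A = π(0.0482 m)² = 7.30×10⁻³ m².
C = κε₀A/d = 59.2 × 8.85×10⁻¹² × 7.30×10⁻³ / 2.82×10⁻⁴ = 1.36×10⁻⁸ F.
U = ½CV² = ½ × 1.36×10⁻⁸ × (1780)² = 2.15×10⁻² J.

U ≈ 21.5 mJ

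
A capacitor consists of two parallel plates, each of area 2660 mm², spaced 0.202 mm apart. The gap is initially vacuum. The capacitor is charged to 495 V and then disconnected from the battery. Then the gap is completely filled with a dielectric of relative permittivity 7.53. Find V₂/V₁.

Isolated ⇒ Q is held fixed.
C₂ = 7.53 C₁ and V = Q/C, so V₂/V₁ = C₁/C₂ = 0.133.

V₂/V₁ ≈ 0.133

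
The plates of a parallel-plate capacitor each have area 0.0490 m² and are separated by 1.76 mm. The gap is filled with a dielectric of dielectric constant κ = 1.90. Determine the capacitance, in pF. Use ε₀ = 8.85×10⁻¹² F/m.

C ≈ 468 pF

C = κε₀A/d = 1.90 × 8.85×10⁻¹² × 4.90×10⁻² / 1.76×10⁻³ = 4.68×10⁻¹⁰ F.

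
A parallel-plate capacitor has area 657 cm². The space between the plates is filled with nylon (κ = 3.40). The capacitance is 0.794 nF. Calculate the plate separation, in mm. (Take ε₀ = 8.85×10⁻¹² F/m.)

d ≈ 2.49 mm

A = 657 cm² = 6.57×10⁻² m².
d = κε₀A/C = 3.40 × 8.85×10⁻¹² × 6.57×10⁻² / 7.94×10⁻¹⁰ = 2.49×10⁻³ m.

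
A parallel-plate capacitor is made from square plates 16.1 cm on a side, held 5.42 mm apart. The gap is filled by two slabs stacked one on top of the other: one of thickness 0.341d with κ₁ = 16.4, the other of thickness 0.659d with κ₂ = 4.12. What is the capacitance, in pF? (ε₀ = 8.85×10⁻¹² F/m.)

A = (16.1 cm)² = 2.59×10⁻² m².
Stacked slabs ⇒ two capacitors in series, each with the full plate area.
C₁ = κ₁ε₀A/d₁ = 16.4 × 8.85×10⁻¹² × 2.59×10⁻² / 1.85×10⁻³ = 2.04×10⁻⁹ F.
C₂ = κ₂ε₀A/d₂ = 4.12 × 8.85×10⁻¹² × 2.59×10⁻² / 3.57×10⁻³ = 2.65×10⁻¹⁰ F.
C = (1/C₁ + 1/C₂)⁻¹ = 2.34×10⁻¹⁰ F.

234 pF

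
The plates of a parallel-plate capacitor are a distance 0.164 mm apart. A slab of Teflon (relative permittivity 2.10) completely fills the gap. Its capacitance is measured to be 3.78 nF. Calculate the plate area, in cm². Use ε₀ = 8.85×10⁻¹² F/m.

A = Cd/(κε₀) = 3.78×10⁻⁹ × 1.64×10⁻⁴ / (2.10 × 8.85×10⁻¹²) = 3.34×10⁻² m².

A ≈ 334 cm²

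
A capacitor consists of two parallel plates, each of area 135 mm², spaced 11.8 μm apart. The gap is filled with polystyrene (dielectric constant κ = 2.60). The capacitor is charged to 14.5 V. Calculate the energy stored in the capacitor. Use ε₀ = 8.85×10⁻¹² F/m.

A = 135 mm² = 1.35×10⁻⁴ m².
C = κε₀A/d = 2.60 × 8.85×10⁻¹² × 1.35×10⁻⁴ / 1.18×10⁻⁵ = 2.63×10⁻¹⁰ F.
U = ½CV² = ½ × 2.63×10⁻¹⁰ × (14.5)² = 2.77×10⁻⁸ J.

U ≈ 27.7 nJ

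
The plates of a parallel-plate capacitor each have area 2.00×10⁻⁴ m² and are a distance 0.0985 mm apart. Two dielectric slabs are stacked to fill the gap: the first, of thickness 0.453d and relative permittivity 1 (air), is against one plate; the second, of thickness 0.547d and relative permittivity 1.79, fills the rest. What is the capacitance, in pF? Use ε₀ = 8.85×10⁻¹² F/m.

23.7 pF

Stacked slabs ⇒ two capacitors in series, each with the full plate area.
C₁ = κ₁ε₀A/d₁ = 1.00 × 8.85×10⁻¹² × 2.00×10⁻⁴ / 4.46×10⁻⁵ = 3.97×10⁻¹¹ F.
C₂ = κ₂ε₀A/d₂ = 1.79 × 8.85×10⁻¹² × 2.00×10⁻⁴ / 5.39×10⁻⁵ = 5.88×10⁻¹¹ F.
C = (1/C₁ + 1/C₂)⁻¹ = 2.37×10⁻¹¹ F.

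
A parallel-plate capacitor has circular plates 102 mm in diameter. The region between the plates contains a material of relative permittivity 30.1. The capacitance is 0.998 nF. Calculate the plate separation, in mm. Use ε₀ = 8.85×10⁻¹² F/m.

2.18 mm

A = π(102/2 mm)² = 8.17×10⁻³ m².
d = κε₀A/C = 30.1 × 8.85×10⁻¹² × 8.17×10⁻³ / 9.98×10⁻¹⁰ = 2.18×10⁻³ m.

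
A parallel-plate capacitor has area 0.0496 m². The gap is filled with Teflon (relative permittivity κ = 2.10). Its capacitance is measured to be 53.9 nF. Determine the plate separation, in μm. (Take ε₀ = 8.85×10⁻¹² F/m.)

17.1 μm

d = κε₀A/C = 2.10 × 8.85×10⁻¹² × 4.96×10⁻² / 5.39×10⁻⁸ = 1.71×10⁻⁵ m.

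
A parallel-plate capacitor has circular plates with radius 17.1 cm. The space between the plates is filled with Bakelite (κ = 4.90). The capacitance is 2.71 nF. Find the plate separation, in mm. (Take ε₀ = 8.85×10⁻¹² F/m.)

1.47 mm

A = π(17.1 cm)² = 9.19×10⁻² m².
d = κε₀A/C = 4.90 × 8.85×10⁻¹² × 9.19×10⁻² / 2.71×10⁻⁹ = 1.47×10⁻³ m.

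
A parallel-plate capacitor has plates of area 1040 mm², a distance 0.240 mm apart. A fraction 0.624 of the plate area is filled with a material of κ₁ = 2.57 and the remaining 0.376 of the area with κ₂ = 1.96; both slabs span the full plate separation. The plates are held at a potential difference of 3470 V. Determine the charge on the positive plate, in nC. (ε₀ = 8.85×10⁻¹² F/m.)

Q ≈ 311 nC

A = 1040 mm² = 1.04×10⁻³ m².
Side-by-side slabs ⇒ two capacitors in parallel, each spanning the full gap.
C₁ = κ₁ε₀A₁/d = 2.57 × 8.85×10⁻¹² × 6.49×10⁻⁴ / 2.40×10⁻⁴ = 6.15×10⁻¹¹ F.
C₂ = κ₂ε₀A₂/d = 1.96 × 8.85×10⁻¹² × 3.91×10⁻⁴ / 2.40×10⁻⁴ = 2.83×10⁻¹¹ F.
C = C₁ + C₂ = 8.98×10⁻¹¹ F.
Q = CV = 8.98×10⁻¹¹ × 3470 = 3.11×10⁻⁷ C.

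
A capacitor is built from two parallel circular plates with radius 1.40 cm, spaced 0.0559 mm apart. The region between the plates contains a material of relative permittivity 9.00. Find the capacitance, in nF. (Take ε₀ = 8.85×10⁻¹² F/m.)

C ≈ 0.877 nF

A = π(1.40 cm)² = 6.16×10⁻⁴ m².
C = κε₀A/d = 9.00 × 8.85×10⁻¹² × 6.16×10⁻⁴ / 5.59×10⁻⁵ = 8.77×10⁻¹⁰ F.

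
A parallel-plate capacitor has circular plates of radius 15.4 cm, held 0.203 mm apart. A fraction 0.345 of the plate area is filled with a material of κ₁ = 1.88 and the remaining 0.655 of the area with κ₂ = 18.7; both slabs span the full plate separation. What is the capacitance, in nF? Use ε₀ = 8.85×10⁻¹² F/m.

A = π(15.4 cm)² = 7.45×10⁻² m².
Side-by-side slabs ⇒ two capacitors in parallel, each spanning the full gap.
C₁ = κ₁ε₀A₁/d = 1.88 × 8.85×10⁻¹² × 2.57×10⁻² / 2.03×10⁻⁴ = 2.11×10⁻⁹ F.
C₂ = κ₂ε₀A₂/d = 18.7 × 8.85×10⁻¹² × 4.88×10⁻² / 2.03×10⁻⁴ = 3.98×10⁻⁸ F.
C = C₁ + C₂ = 4.19×10⁻⁸ F.

41.9 nF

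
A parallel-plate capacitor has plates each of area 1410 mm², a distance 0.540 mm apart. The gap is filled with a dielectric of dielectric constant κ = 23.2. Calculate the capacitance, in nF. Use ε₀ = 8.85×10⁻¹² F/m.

A = 1410 mm² = 1.41×10⁻³ m².
C = κε₀A/d = 23.2 × 8.85×10⁻¹² × 1.41×10⁻³ / 5.40×10⁻⁴ = 5.36×10⁻¹⁰ F.

0.536 nF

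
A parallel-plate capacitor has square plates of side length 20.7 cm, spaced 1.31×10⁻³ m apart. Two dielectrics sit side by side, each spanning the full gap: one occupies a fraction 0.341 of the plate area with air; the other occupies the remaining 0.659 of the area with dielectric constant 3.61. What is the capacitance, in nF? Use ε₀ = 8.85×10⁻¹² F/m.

0.787 nF

A = (20.7 cm)² = 4.28×10⁻² m².
Side-by-side slabs ⇒ two capacitors in parallel, each spanning the full gap.
C₁ = κ₁ε₀A₁/d = 1.00 × 8.85×10⁻¹² × 1.46×10⁻² / 1.31×10⁻³ = 9.87×10⁻¹¹ F.
C₂ = κ₂ε₀A₂/d = 3.61 × 8.85×10⁻¹² × 2.82×10⁻² / 1.31×10⁻³ = 6.89×10⁻¹⁰ F.
C = C₁ + C₂ = 7.87×10⁻¹⁰ F.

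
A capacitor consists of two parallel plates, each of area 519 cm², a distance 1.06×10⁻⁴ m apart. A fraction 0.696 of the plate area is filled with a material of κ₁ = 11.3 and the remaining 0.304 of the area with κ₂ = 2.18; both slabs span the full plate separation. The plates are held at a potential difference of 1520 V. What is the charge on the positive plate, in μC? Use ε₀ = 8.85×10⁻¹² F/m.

A = 519 cm² = 5.19×10⁻² m².
Side-by-side slabs ⇒ two capacitors in parallel, each spanning the full gap.
C₁ = κ₁ε₀A₁/d = 11.3 × 8.85×10⁻¹² × 3.61×10⁻² / 1.06×10⁻⁴ = 3.41×10⁻⁸ F.
C₂ = κ₂ε₀A₂/d = 2.18 × 8.85×10⁻¹² × 1.58×10⁻² / 1.06×10⁻⁴ = 2.87×10⁻⁹ F.
C = C₁ + C₂ = 3.70×10⁻⁸ F.
Q = CV = 3.70×10⁻⁸ × 1520 = 5.62×10⁻⁵ C.

Q ≈ 56.2 μC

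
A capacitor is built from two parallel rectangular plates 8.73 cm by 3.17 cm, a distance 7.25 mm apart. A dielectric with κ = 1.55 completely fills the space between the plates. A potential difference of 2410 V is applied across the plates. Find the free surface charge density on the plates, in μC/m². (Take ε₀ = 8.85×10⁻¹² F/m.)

A = 8.73 × 3.17 cm² = 2.77×10⁻³ m².
C = κε₀A/d = 1.55 × 8.85×10⁻¹² × 2.77×10⁻³ / 7.25×10⁻³ = 5.24×10⁻¹² F.
σ = Q/A = CV/A = 5.24×10⁻¹² × 2410 / 2.77×10⁻³ = 4.56×10⁻⁶ C/m².

σ ≈ 4.56 μC/m²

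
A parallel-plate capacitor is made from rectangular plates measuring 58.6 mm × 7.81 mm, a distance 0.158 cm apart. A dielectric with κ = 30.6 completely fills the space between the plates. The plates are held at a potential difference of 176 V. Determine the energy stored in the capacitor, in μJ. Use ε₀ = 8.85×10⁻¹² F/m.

U ≈ 1.21 μJ

A = 58.6 × 7.81 mm² = 4.58×10⁻⁴ m².
C = κε₀A/d = 30.6 × 8.85×10⁻¹² × 4.58×10⁻⁴ / 1.58×10⁻³ = 7.84×10⁻¹¹ F.
U = ½CV² = ½ × 7.84×10⁻¹¹ × (176)² = 1.21×10⁻⁶ J.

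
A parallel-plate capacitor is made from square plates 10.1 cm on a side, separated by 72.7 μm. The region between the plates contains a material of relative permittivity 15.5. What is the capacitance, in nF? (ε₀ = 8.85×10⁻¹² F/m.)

A = (10.1 cm)² = 1.02×10⁻² m².
C = κε₀A/d = 15.5 × 8.85×10⁻¹² × 1.02×10⁻² / 7.27×10⁻⁵ = 1.92×10⁻⁸ F.

C ≈ 19.2 nF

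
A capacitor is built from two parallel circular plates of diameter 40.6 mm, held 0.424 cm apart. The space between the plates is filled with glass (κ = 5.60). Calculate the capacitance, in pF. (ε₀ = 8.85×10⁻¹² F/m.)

15.1 pF

A = π(40.6/2 mm)² = 1.29×10⁻³ m².
C = κε₀A/d = 5.60 × 8.85×10⁻¹² × 1.29×10⁻³ / 4.24×10⁻³ = 1.51×10⁻¹¹ F.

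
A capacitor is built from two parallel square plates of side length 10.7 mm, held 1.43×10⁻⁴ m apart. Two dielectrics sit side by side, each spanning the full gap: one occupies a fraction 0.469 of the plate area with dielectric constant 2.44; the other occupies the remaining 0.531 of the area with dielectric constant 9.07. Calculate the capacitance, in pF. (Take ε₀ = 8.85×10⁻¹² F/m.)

C ≈ 42.2 pF

A = (10.7 mm)² = 1.14×10⁻⁴ m².
Side-by-side slabs ⇒ two capacitors in parallel, each spanning the full gap.
C₁ = κ₁ε₀A₁/d = 2.44 × 8.85×10⁻¹² × 5.37×10⁻⁵ / 1.43×10⁻⁴ = 8.11×10⁻¹² F.
C₂ = κ₂ε₀A₂/d = 9.07 × 8.85×10⁻¹² × 6.08×10⁻⁵ / 1.43×10⁻⁴ = 3.41×10⁻¹¹ F.
C = C₁ + C₂ = 4.22×10⁻¹¹ F.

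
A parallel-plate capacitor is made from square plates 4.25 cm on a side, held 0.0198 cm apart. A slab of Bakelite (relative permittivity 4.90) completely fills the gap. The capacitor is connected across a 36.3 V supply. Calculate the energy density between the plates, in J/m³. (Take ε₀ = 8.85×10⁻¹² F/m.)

u ≈ 0.729 J/m³

E = V/d = 36.3 / 1.98×10⁻⁴ = 1.83×10⁵ V/m.
u = ½κε₀E² = ½ × 4.90 × 8.85×10⁻¹² × (1.83×10⁵)² = 0.729 J/m³.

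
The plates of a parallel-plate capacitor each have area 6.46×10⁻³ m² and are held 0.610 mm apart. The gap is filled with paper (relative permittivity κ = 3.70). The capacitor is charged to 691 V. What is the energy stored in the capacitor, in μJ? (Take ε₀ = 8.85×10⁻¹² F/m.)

U ≈ 82.8 μJ

C = κε₀A/d = 3.70 × 8.85×10⁻¹² × 6.46×10⁻³ / 6.10×10⁻⁴ = 3.47×10⁻¹⁰ F.
U = ½CV² = ½ × 3.47×10⁻¹⁰ × (691)² = 8.28×10⁻⁵ J.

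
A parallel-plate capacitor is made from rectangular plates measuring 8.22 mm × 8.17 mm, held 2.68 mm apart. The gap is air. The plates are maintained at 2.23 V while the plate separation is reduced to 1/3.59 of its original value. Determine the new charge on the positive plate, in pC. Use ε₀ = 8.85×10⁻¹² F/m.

1.78 pC

A = 8.22 × 8.17 mm² = 6.72×10⁻⁵ m².
Initially C₁ = ε₀A/d = 8.85×10⁻¹² × 6.72×10⁻⁵ / 2.68×10⁻³ = 2.22×10⁻¹³ F.
Q₁ = 4.95×10⁻¹³ C.
Battery connected ⇒ V is held fixed. C₂ = 3.59 C₁ and Q = CV, so Q₂/Q₁ = C₂/C₁ = 3.59.
Q₂ = 3.59 × 4.95×10⁻¹³ = 1.78×10⁻¹² C.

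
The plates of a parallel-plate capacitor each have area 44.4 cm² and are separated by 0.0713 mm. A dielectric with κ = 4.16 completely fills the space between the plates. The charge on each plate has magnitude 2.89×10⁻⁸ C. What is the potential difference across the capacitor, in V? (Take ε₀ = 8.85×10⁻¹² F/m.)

A = 44.4 cm² = 4.44×10⁻³ m².
C = κε₀A/d = 4.16 × 8.85×10⁻¹² × 4.44×10⁻³ / 7.13×10⁻⁵ = 2.29×10⁻⁹ F.
V = Q/C = 2.89×10⁻⁸ / 2.29×10⁻⁹ = 12.6 V.

V ≈ 12.6 V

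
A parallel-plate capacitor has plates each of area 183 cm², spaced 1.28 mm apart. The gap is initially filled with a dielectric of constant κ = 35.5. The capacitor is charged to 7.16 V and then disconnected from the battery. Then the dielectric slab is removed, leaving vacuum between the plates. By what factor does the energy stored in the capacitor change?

U₂/U₁ ≈ 35.5

Isolated ⇒ Q is held fixed.
C₂ = 0.0282 C₁ and U = Q²/(2C), so U₂/U₁ = C₁/C₂ = 35.5.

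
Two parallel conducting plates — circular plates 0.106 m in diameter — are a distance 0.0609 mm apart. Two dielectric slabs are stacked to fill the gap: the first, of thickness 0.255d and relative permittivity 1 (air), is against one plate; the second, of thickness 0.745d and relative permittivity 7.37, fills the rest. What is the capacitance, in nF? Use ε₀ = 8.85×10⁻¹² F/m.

C ≈ 3.60 nF

A = π(0.106/2 m)² = 8.82×10⁻³ m².
Stacked slabs ⇒ two capacitors in series, each with the full plate area.
C₁ = κ₁ε₀A/d₁ = 1.00 × 8.85×10⁻¹² × 8.82×10⁻³ / 1.55×10⁻⁵ = 5.03×10⁻⁹ F.
C₂ = κ₂ε₀A/d₂ = 7.37 × 8.85×10⁻¹² × 8.82×10⁻³ / 4.54×10⁻⁵ = 1.27×10⁻⁸ F.
C = (1/C₁ + 1/C₂)⁻¹ = 3.60×10⁻⁹ F.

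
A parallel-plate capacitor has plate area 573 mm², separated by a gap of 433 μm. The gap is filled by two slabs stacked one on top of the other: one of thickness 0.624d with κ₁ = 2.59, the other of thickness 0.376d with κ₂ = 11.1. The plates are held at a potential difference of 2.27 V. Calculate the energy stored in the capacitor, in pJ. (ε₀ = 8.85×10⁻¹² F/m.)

A = 573 mm² = 5.73×10⁻⁴ m².
Stacked slabs ⇒ two capacitors in series, each with the full plate area.
C₁ = κ₁ε₀A/d₁ = 2.59 × 8.85×10⁻¹² × 5.73×10⁻⁴ / 2.70×10⁻⁴ = 4.86×10⁻¹¹ F.
C₂ = κ₂ε₀A/d₂ = 11.1 × 8.85×10⁻¹² × 5.73×10⁻⁴ / 1.63×10⁻⁴ = 3.46×10⁻¹⁰ F.
C = (1/C₁ + 1/C₂)⁻¹ = 4.26×10⁻¹¹ F.
U = ½CV² = ½ × 4.26×10⁻¹¹ × (2.27)² = 1.10×10⁻¹⁰ J.

U ≈ 110 pJ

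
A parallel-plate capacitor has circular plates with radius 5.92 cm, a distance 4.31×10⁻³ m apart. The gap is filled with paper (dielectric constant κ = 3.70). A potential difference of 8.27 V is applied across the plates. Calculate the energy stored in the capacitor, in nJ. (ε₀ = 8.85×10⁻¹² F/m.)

A = π(5.92 cm)² = 1.10×10⁻² m².
C = κε₀A/d = 3.70 × 8.85×10⁻¹² × 1.10×10⁻² / 4.31×10⁻³ = 8.36×10⁻¹¹ F.
U = ½CV² = ½ × 8.36×10⁻¹¹ × (8.27)² = 2.86×10⁻⁹ J.

2.86 nJ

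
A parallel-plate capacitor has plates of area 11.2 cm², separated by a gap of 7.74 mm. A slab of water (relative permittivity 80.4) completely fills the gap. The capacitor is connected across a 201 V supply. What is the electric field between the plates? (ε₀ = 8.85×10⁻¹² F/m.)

26.0 V/mm

E = V/d = 201 / 7.74×10⁻³ = 2.60×10⁴ V/m.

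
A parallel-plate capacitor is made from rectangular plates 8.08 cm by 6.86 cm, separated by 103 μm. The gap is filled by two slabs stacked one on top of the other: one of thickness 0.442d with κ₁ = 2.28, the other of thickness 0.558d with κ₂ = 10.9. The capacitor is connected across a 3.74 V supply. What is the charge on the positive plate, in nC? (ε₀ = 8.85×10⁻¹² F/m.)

7.27 nC

A = 8.08 × 6.86 cm² = 5.54×10⁻³ m².
Stacked slabs ⇒ two capacitors in series, each with the full plate area.
C₁ = κ₁ε₀A/d₁ = 2.28 × 8.85×10⁻¹² × 5.54×10⁻³ / 4.55×10⁻⁵ = 2.46×10⁻⁹ F.
C₂ = κ₂ε₀A/d₂ = 10.9 × 8.85×10⁻¹² × 5.54×10⁻³ / 5.75×10⁻⁵ = 9.30×10⁻⁹ F.
C = (1/C₁ + 1/C₂)⁻¹ = 1.94×10⁻⁹ F.
Q = CV = 1.94×10⁻⁹ × 3.74 = 7.27×10⁻⁹ C.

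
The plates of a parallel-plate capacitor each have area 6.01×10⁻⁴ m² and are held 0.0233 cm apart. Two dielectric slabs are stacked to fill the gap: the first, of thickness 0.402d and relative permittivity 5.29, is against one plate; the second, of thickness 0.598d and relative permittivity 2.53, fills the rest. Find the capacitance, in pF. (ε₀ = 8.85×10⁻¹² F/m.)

C ≈ 73.1 pF

Stacked slabs ⇒ two capacitors in series, each with the full plate area.
C₁ = κ₁ε₀A/d₁ = 5.29 × 8.85×10⁻¹² × 6.01×10⁻⁴ / 9.37×10⁻⁵ = 3.00×10⁻¹⁰ F.
C₂ = κ₂ε₀A/d₂ = 2.53 × 8.85×10⁻¹² × 6.01×10⁻⁴ / 1.39×10⁻⁴ = 9.66×10⁻¹¹ F.
C = (1/C₁ + 1/C₂)⁻¹ = 7.31×10⁻¹¹ F.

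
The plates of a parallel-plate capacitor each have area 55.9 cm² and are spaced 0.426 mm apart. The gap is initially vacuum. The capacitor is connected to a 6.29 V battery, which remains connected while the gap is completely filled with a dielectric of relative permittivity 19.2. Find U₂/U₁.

Battery connected ⇒ V is held fixed.
C₂ = 19.2 C₁ and U = ½CV², so U₂/U₁ = C₂/C₁ = 19.2.

19.2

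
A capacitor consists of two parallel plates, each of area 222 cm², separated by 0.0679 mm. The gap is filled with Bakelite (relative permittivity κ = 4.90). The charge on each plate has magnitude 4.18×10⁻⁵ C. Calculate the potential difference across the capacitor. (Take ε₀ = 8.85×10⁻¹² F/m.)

2.95 kV

A = 222 cm² = 2.22×10⁻² m².
C = κε₀A/d = 4.90 × 8.85×10⁻¹² × 2.22×10⁻² / 6.79×10⁻⁵ = 1.42×10⁻⁸ F.
V = Q/C = 4.18×10⁻⁵ / 1.42×10⁻⁸ = 2.95×10³ V.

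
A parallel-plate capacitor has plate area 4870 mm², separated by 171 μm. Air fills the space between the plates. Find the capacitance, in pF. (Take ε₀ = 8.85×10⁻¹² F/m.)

C ≈ 252 pF

A = 4870 mm² = 4.87×10⁻³ m².
C = ε₀A/d = 8.85×10⁻¹² × 4.87×10⁻³ / 1.71×10⁻⁴ = 2.52×10⁻¹⁰ F.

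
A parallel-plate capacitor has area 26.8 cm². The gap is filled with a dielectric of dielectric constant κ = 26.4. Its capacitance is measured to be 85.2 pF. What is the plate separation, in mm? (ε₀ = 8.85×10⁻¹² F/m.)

d ≈ 7.35 mm

A = 26.8 cm² = 2.68×10⁻³ m².
d = κε₀A/C = 26.4 × 8.85×10⁻¹² × 2.68×10⁻³ / 8.52×10⁻¹¹ = 7.35×10⁻³ m.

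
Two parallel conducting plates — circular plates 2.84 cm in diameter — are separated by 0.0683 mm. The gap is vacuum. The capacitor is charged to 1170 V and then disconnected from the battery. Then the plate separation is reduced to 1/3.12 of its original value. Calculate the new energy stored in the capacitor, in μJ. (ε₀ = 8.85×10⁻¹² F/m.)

A = π(2.84/2 cm)² = 6.33×10⁻⁴ m².
Initially C₁ = ε₀A/d = 8.85×10⁻¹² × 6.33×10⁻⁴ / 6.83×10⁻⁵ = 8.21×10⁻¹¹ F.
U₁ = 5.62×10⁻⁵ J.
Isolated ⇒ Q is held fixed. C₂ = 3.12 C₁ and U = Q²/(2C), so U₂/U₁ = C₁/C₂ = 0.321.
U₂ = 0.321 × 5.62×10⁻⁵ = 1.80×10⁻⁵ J.

18.0 μJ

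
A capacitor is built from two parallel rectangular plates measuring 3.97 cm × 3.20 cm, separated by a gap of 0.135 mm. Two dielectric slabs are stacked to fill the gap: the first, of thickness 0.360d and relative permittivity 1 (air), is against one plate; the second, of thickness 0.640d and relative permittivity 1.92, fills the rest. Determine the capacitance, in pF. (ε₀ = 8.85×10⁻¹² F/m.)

A = 3.97 × 3.20 cm² = 1.27×10⁻³ m².
Stacked slabs ⇒ two capacitors in series, each with the full plate area.
C₁ = κ₁ε₀A/d₁ = 1.00 × 8.85×10⁻¹² × 1.27×10⁻³ / 4.86×10⁻⁵ = 2.31×10⁻¹⁰ F.
C₂ = κ₂ε₀A/d₂ = 1.92 × 8.85×10⁻¹² × 1.27×10⁻³ / 8.64×10⁻⁵ = 2.50×10⁻¹⁰ F.
C = (1/C₁ + 1/C₂)⁻¹ = 1.20×10⁻¹⁰ F.

120 pF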